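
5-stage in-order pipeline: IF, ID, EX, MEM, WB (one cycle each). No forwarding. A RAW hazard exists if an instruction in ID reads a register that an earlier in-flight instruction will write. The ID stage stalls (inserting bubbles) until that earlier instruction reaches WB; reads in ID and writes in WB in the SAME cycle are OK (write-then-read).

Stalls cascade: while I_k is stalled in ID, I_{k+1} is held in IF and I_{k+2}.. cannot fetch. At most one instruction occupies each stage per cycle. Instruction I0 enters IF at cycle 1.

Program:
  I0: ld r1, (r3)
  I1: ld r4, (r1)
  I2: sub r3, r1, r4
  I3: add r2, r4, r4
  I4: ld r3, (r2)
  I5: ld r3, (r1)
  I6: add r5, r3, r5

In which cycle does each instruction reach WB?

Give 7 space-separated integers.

Answer: 5 8 11 12 15 16 19

Derivation:
I0 ld r1 <- r3: IF@1 ID@2 stall=0 (-) EX@3 MEM@4 WB@5
I1 ld r4 <- r1: IF@2 ID@3 stall=2 (RAW on I0.r1 (WB@5)) EX@6 MEM@7 WB@8
I2 sub r3 <- r1,r4: IF@3 ID@6 stall=2 (RAW on I1.r4 (WB@8)) EX@9 MEM@10 WB@11
I3 add r2 <- r4,r4: IF@6 ID@9 stall=0 (-) EX@10 MEM@11 WB@12
I4 ld r3 <- r2: IF@9 ID@10 stall=2 (RAW on I3.r2 (WB@12)) EX@13 MEM@14 WB@15
I5 ld r3 <- r1: IF@10 ID@13 stall=0 (-) EX@14 MEM@15 WB@16
I6 add r5 <- r3,r5: IF@13 ID@14 stall=2 (RAW on I5.r3 (WB@16)) EX@17 MEM@18 WB@19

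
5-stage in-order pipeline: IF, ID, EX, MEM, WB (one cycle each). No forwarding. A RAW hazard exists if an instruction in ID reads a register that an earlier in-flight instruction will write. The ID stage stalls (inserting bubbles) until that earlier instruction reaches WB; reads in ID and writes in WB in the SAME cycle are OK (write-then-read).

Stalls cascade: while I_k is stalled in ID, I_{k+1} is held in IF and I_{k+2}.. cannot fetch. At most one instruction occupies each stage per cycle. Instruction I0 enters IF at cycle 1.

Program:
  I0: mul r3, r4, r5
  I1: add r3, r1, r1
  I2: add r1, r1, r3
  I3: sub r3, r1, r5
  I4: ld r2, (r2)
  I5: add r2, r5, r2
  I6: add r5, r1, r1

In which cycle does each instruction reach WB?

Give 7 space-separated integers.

I0 mul r3 <- r4,r5: IF@1 ID@2 stall=0 (-) EX@3 MEM@4 WB@5
I1 add r3 <- r1,r1: IF@2 ID@3 stall=0 (-) EX@4 MEM@5 WB@6
I2 add r1 <- r1,r3: IF@3 ID@4 stall=2 (RAW on I1.r3 (WB@6)) EX@7 MEM@8 WB@9
I3 sub r3 <- r1,r5: IF@4 ID@7 stall=2 (RAW on I2.r1 (WB@9)) EX@10 MEM@11 WB@12
I4 ld r2 <- r2: IF@7 ID@10 stall=0 (-) EX@11 MEM@12 WB@13
I5 add r2 <- r5,r2: IF@10 ID@11 stall=2 (RAW on I4.r2 (WB@13)) EX@14 MEM@15 WB@16
I6 add r5 <- r1,r1: IF@11 ID@14 stall=0 (-) EX@15 MEM@16 WB@17

Answer: 5 6 9 12 13 16 17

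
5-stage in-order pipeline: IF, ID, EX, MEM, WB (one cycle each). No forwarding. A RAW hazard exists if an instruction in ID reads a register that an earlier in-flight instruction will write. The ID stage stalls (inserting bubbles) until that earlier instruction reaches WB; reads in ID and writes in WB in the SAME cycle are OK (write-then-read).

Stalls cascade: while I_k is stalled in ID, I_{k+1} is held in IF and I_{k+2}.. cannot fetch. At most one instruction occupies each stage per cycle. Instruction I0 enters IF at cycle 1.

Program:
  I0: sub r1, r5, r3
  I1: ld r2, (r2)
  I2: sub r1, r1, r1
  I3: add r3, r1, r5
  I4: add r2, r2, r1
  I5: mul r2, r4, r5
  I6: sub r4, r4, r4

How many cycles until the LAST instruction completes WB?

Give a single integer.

Answer: 14

Derivation:
I0 sub r1 <- r5,r3: IF@1 ID@2 stall=0 (-) EX@3 MEM@4 WB@5
I1 ld r2 <- r2: IF@2 ID@3 stall=0 (-) EX@4 MEM@5 WB@6
I2 sub r1 <- r1,r1: IF@3 ID@4 stall=1 (RAW on I0.r1 (WB@5)) EX@6 MEM@7 WB@8
I3 add r3 <- r1,r5: IF@4 ID@6 stall=2 (RAW on I2.r1 (WB@8)) EX@9 MEM@10 WB@11
I4 add r2 <- r2,r1: IF@6 ID@9 stall=0 (-) EX@10 MEM@11 WB@12
I5 mul r2 <- r4,r5: IF@9 ID@10 stall=0 (-) EX@11 MEM@12 WB@13
I6 sub r4 <- r4,r4: IF@10 ID@11 stall=0 (-) EX@12 MEM@13 WB@14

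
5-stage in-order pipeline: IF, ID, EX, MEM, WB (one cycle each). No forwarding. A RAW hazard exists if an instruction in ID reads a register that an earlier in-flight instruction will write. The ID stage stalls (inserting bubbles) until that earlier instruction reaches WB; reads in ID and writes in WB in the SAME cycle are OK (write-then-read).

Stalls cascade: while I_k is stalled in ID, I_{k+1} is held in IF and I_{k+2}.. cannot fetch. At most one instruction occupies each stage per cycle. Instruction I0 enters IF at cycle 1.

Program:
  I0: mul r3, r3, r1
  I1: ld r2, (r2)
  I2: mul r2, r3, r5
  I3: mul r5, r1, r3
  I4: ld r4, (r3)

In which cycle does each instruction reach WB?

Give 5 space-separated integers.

I0 mul r3 <- r3,r1: IF@1 ID@2 stall=0 (-) EX@3 MEM@4 WB@5
I1 ld r2 <- r2: IF@2 ID@3 stall=0 (-) EX@4 MEM@5 WB@6
I2 mul r2 <- r3,r5: IF@3 ID@4 stall=1 (RAW on I0.r3 (WB@5)) EX@6 MEM@7 WB@8
I3 mul r5 <- r1,r3: IF@4 ID@6 stall=0 (-) EX@7 MEM@8 WB@9
I4 ld r4 <- r3: IF@6 ID@7 stall=0 (-) EX@8 MEM@9 WB@10

Answer: 5 6 8 9 10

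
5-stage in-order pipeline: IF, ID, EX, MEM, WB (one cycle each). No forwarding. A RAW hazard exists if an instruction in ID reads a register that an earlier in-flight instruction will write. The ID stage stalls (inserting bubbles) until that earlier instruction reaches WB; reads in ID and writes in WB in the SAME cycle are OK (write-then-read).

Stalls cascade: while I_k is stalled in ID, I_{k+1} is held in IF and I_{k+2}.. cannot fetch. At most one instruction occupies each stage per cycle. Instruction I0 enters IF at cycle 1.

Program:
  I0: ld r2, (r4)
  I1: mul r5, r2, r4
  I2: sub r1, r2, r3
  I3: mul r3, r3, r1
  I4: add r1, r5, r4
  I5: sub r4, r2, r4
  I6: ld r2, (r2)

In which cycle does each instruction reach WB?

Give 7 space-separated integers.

Answer: 5 8 9 12 13 14 15

Derivation:
I0 ld r2 <- r4: IF@1 ID@2 stall=0 (-) EX@3 MEM@4 WB@5
I1 mul r5 <- r2,r4: IF@2 ID@3 stall=2 (RAW on I0.r2 (WB@5)) EX@6 MEM@7 WB@8
I2 sub r1 <- r2,r3: IF@3 ID@6 stall=0 (-) EX@7 MEM@8 WB@9
I3 mul r3 <- r3,r1: IF@6 ID@7 stall=2 (RAW on I2.r1 (WB@9)) EX@10 MEM@11 WB@12
I4 add r1 <- r5,r4: IF@7 ID@10 stall=0 (-) EX@11 MEM@12 WB@13
I5 sub r4 <- r2,r4: IF@10 ID@11 stall=0 (-) EX@12 MEM@13 WB@14
I6 ld r2 <- r2: IF@11 ID@12 stall=0 (-) EX@13 MEM@14 WB@15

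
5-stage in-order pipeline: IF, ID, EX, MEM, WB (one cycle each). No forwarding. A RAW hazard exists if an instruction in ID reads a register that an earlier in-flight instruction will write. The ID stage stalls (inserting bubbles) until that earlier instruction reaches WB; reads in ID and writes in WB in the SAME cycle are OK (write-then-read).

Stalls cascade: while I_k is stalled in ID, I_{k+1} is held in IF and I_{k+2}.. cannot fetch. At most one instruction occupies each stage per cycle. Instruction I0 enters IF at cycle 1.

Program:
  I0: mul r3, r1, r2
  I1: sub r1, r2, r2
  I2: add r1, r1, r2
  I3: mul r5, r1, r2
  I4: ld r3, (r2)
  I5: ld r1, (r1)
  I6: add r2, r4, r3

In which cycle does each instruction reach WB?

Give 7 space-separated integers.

I0 mul r3 <- r1,r2: IF@1 ID@2 stall=0 (-) EX@3 MEM@4 WB@5
I1 sub r1 <- r2,r2: IF@2 ID@3 stall=0 (-) EX@4 MEM@5 WB@6
I2 add r1 <- r1,r2: IF@3 ID@4 stall=2 (RAW on I1.r1 (WB@6)) EX@7 MEM@8 WB@9
I3 mul r5 <- r1,r2: IF@4 ID@7 stall=2 (RAW on I2.r1 (WB@9)) EX@10 MEM@11 WB@12
I4 ld r3 <- r2: IF@7 ID@10 stall=0 (-) EX@11 MEM@12 WB@13
I5 ld r1 <- r1: IF@10 ID@11 stall=0 (-) EX@12 MEM@13 WB@14
I6 add r2 <- r4,r3: IF@11 ID@12 stall=1 (RAW on I4.r3 (WB@13)) EX@14 MEM@15 WB@16

Answer: 5 6 9 12 13 14 16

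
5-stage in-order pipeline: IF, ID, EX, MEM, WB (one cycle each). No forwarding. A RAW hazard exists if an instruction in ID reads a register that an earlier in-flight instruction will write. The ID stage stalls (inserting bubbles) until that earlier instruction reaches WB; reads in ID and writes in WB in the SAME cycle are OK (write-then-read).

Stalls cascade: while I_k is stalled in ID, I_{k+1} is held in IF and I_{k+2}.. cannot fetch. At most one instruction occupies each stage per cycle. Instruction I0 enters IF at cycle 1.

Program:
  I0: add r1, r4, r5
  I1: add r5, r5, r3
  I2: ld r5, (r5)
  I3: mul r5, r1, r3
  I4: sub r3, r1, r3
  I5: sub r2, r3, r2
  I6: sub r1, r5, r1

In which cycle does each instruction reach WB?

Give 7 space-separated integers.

Answer: 5 6 9 10 11 14 15

Derivation:
I0 add r1 <- r4,r5: IF@1 ID@2 stall=0 (-) EX@3 MEM@4 WB@5
I1 add r5 <- r5,r3: IF@2 ID@3 stall=0 (-) EX@4 MEM@5 WB@6
I2 ld r5 <- r5: IF@3 ID@4 stall=2 (RAW on I1.r5 (WB@6)) EX@7 MEM@8 WB@9
I3 mul r5 <- r1,r3: IF@4 ID@7 stall=0 (-) EX@8 MEM@9 WB@10
I4 sub r3 <- r1,r3: IF@7 ID@8 stall=0 (-) EX@9 MEM@10 WB@11
I5 sub r2 <- r3,r2: IF@8 ID@9 stall=2 (RAW on I4.r3 (WB@11)) EX@12 MEM@13 WB@14
I6 sub r1 <- r5,r1: IF@9 ID@12 stall=0 (-) EX@13 MEM@14 WB@15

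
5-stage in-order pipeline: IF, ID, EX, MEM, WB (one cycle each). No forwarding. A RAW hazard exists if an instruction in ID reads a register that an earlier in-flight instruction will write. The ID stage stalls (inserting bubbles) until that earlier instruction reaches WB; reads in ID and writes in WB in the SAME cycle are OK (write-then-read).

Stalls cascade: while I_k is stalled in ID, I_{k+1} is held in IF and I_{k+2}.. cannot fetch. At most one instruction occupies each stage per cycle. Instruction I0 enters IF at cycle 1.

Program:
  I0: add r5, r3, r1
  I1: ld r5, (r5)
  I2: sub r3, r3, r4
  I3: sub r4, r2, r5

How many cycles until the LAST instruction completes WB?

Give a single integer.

Answer: 11

Derivation:
I0 add r5 <- r3,r1: IF@1 ID@2 stall=0 (-) EX@3 MEM@4 WB@5
I1 ld r5 <- r5: IF@2 ID@3 stall=2 (RAW on I0.r5 (WB@5)) EX@6 MEM@7 WB@8
I2 sub r3 <- r3,r4: IF@3 ID@6 stall=0 (-) EX@7 MEM@8 WB@9
I3 sub r4 <- r2,r5: IF@6 ID@7 stall=1 (RAW on I1.r5 (WB@8)) EX@9 MEM@10 WB@11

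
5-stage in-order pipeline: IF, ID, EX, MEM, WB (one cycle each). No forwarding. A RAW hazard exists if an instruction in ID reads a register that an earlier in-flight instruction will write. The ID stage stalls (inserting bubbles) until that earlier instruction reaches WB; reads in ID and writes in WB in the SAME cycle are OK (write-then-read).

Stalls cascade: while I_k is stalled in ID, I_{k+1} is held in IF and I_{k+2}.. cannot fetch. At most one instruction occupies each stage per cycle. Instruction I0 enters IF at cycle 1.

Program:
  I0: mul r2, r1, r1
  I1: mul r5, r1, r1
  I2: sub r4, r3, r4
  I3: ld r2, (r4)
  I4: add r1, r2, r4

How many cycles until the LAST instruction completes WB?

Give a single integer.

I0 mul r2 <- r1,r1: IF@1 ID@2 stall=0 (-) EX@3 MEM@4 WB@5
I1 mul r5 <- r1,r1: IF@2 ID@3 stall=0 (-) EX@4 MEM@5 WB@6
I2 sub r4 <- r3,r4: IF@3 ID@4 stall=0 (-) EX@5 MEM@6 WB@7
I3 ld r2 <- r4: IF@4 ID@5 stall=2 (RAW on I2.r4 (WB@7)) EX@8 MEM@9 WB@10
I4 add r1 <- r2,r4: IF@5 ID@8 stall=2 (RAW on I3.r2 (WB@10)) EX@11 MEM@12 WB@13

Answer: 13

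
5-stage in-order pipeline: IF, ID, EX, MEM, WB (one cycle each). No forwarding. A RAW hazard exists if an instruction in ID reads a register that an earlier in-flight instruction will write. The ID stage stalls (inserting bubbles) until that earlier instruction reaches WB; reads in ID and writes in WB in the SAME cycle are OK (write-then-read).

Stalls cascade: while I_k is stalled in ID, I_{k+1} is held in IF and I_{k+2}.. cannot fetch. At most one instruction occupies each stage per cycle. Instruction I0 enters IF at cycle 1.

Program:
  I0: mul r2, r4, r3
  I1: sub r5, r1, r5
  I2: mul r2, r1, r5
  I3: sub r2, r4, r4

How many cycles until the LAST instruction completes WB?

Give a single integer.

I0 mul r2 <- r4,r3: IF@1 ID@2 stall=0 (-) EX@3 MEM@4 WB@5
I1 sub r5 <- r1,r5: IF@2 ID@3 stall=0 (-) EX@4 MEM@5 WB@6
I2 mul r2 <- r1,r5: IF@3 ID@4 stall=2 (RAW on I1.r5 (WB@6)) EX@7 MEM@8 WB@9
I3 sub r2 <- r4,r4: IF@4 ID@7 stall=0 (-) EX@8 MEM@9 WB@10

Answer: 10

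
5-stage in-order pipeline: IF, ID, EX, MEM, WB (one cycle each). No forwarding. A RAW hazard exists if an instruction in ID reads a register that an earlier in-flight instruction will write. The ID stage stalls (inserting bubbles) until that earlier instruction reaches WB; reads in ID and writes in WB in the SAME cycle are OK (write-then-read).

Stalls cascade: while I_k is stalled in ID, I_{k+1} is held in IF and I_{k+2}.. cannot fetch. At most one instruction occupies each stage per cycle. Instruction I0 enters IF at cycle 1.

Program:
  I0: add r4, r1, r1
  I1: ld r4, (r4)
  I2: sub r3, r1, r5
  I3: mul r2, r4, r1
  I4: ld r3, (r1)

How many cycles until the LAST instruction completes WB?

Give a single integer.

Answer: 12

Derivation:
I0 add r4 <- r1,r1: IF@1 ID@2 stall=0 (-) EX@3 MEM@4 WB@5
I1 ld r4 <- r4: IF@2 ID@3 stall=2 (RAW on I0.r4 (WB@5)) EX@6 MEM@7 WB@8
I2 sub r3 <- r1,r5: IF@3 ID@6 stall=0 (-) EX@7 MEM@8 WB@9
I3 mul r2 <- r4,r1: IF@6 ID@7 stall=1 (RAW on I1.r4 (WB@8)) EX@9 MEM@10 WB@11
I4 ld r3 <- r1: IF@7 ID@9 stall=0 (-) EX@10 MEM@11 WB@12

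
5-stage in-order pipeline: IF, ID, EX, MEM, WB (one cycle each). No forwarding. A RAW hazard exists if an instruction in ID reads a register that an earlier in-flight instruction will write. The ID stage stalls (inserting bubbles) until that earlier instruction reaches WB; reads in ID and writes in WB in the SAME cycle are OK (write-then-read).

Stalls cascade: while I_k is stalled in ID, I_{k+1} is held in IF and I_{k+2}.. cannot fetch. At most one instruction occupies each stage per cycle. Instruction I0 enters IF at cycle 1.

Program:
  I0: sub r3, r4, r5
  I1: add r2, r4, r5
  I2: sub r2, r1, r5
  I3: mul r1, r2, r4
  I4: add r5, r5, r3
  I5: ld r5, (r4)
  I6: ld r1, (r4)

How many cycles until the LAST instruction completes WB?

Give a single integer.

Answer: 13

Derivation:
I0 sub r3 <- r4,r5: IF@1 ID@2 stall=0 (-) EX@3 MEM@4 WB@5
I1 add r2 <- r4,r5: IF@2 ID@3 stall=0 (-) EX@4 MEM@5 WB@6
I2 sub r2 <- r1,r5: IF@3 ID@4 stall=0 (-) EX@5 MEM@6 WB@7
I3 mul r1 <- r2,r4: IF@4 ID@5 stall=2 (RAW on I2.r2 (WB@7)) EX@8 MEM@9 WB@10
I4 add r5 <- r5,r3: IF@5 ID@8 stall=0 (-) EX@9 MEM@10 WB@11
I5 ld r5 <- r4: IF@8 ID@9 stall=0 (-) EX@10 MEM@11 WB@12
I6 ld r1 <- r4: IF@9 ID@10 stall=0 (-) EX@11 MEM@12 WB@13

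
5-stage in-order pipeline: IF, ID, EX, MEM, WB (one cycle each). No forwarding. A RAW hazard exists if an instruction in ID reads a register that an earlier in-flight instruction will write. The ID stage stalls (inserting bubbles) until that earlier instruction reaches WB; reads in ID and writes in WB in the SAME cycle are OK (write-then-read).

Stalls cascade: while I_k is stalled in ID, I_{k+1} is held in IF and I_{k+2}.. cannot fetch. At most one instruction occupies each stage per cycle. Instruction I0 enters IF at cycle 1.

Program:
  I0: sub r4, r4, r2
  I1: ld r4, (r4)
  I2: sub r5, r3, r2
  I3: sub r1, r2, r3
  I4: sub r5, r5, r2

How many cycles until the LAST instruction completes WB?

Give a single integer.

I0 sub r4 <- r4,r2: IF@1 ID@2 stall=0 (-) EX@3 MEM@4 WB@5
I1 ld r4 <- r4: IF@2 ID@3 stall=2 (RAW on I0.r4 (WB@5)) EX@6 MEM@7 WB@8
I2 sub r5 <- r3,r2: IF@3 ID@6 stall=0 (-) EX@7 MEM@8 WB@9
I3 sub r1 <- r2,r3: IF@6 ID@7 stall=0 (-) EX@8 MEM@9 WB@10
I4 sub r5 <- r5,r2: IF@7 ID@8 stall=1 (RAW on I2.r5 (WB@9)) EX@10 MEM@11 WB@12

Answer: 12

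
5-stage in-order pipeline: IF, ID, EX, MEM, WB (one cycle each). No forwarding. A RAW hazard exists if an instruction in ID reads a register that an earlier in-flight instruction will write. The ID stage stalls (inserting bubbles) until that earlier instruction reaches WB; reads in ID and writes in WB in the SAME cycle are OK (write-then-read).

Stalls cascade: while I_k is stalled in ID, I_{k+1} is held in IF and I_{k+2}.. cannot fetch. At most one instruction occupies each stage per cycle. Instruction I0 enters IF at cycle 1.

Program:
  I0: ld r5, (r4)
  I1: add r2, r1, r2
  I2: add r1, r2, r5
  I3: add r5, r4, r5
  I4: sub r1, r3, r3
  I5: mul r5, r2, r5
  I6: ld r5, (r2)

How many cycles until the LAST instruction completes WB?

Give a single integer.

I0 ld r5 <- r4: IF@1 ID@2 stall=0 (-) EX@3 MEM@4 WB@5
I1 add r2 <- r1,r2: IF@2 ID@3 stall=0 (-) EX@4 MEM@5 WB@6
I2 add r1 <- r2,r5: IF@3 ID@4 stall=2 (RAW on I1.r2 (WB@6)) EX@7 MEM@8 WB@9
I3 add r5 <- r4,r5: IF@4 ID@7 stall=0 (-) EX@8 MEM@9 WB@10
I4 sub r1 <- r3,r3: IF@7 ID@8 stall=0 (-) EX@9 MEM@10 WB@11
I5 mul r5 <- r2,r5: IF@8 ID@9 stall=1 (RAW on I3.r5 (WB@10)) EX@11 MEM@12 WB@13
I6 ld r5 <- r2: IF@9 ID@11 stall=0 (-) EX@12 MEM@13 WB@14

Answer: 14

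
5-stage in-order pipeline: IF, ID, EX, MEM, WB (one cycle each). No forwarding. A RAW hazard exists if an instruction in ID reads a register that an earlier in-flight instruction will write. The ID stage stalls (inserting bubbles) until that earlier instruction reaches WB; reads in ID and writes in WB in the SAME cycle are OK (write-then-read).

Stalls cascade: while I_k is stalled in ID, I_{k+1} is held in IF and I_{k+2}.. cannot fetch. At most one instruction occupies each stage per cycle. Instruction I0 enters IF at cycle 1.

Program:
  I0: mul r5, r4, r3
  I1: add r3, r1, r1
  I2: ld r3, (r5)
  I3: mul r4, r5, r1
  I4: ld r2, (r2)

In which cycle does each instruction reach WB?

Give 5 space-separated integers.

Answer: 5 6 8 9 10

Derivation:
I0 mul r5 <- r4,r3: IF@1 ID@2 stall=0 (-) EX@3 MEM@4 WB@5
I1 add r3 <- r1,r1: IF@2 ID@3 stall=0 (-) EX@4 MEM@5 WB@6
I2 ld r3 <- r5: IF@3 ID@4 stall=1 (RAW on I0.r5 (WB@5)) EX@6 MEM@7 WB@8
I3 mul r4 <- r5,r1: IF@4 ID@6 stall=0 (-) EX@7 MEM@8 WB@9
I4 ld r2 <- r2: IF@6 ID@7 stall=0 (-) EX@8 MEM@9 WB@10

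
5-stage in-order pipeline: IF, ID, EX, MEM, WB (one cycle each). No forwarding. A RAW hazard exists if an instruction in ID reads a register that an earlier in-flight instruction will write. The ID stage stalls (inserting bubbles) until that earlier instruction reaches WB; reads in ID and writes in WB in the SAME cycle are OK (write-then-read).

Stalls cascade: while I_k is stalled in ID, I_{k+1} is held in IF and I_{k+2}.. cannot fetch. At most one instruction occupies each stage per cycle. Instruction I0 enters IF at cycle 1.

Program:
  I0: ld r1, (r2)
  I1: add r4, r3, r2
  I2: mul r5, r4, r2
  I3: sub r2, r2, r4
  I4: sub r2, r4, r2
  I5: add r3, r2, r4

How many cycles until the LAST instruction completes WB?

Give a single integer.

Answer: 16

Derivation:
I0 ld r1 <- r2: IF@1 ID@2 stall=0 (-) EX@3 MEM@4 WB@5
I1 add r4 <- r3,r2: IF@2 ID@3 stall=0 (-) EX@4 MEM@5 WB@6
I2 mul r5 <- r4,r2: IF@3 ID@4 stall=2 (RAW on I1.r4 (WB@6)) EX@7 MEM@8 WB@9
I3 sub r2 <- r2,r4: IF@4 ID@7 stall=0 (-) EX@8 MEM@9 WB@10
I4 sub r2 <- r4,r2: IF@7 ID@8 stall=2 (RAW on I3.r2 (WB@10)) EX@11 MEM@12 WB@13
I5 add r3 <- r2,r4: IF@8 ID@11 stall=2 (RAW on I4.r2 (WB@13)) EX@14 MEM@15 WB@16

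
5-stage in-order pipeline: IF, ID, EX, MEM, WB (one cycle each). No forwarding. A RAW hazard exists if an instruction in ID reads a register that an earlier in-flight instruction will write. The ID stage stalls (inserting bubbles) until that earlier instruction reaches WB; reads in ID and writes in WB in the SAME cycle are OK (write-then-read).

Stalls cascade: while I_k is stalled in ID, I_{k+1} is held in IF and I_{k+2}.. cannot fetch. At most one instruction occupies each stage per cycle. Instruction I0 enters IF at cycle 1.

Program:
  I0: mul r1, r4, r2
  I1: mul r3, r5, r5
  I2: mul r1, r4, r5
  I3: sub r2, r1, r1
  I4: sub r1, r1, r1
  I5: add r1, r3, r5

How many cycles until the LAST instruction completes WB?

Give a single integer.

Answer: 12

Derivation:
I0 mul r1 <- r4,r2: IF@1 ID@2 stall=0 (-) EX@3 MEM@4 WB@5
I1 mul r3 <- r5,r5: IF@2 ID@3 stall=0 (-) EX@4 MEM@5 WB@6
I2 mul r1 <- r4,r5: IF@3 ID@4 stall=0 (-) EX@5 MEM@6 WB@7
I3 sub r2 <- r1,r1: IF@4 ID@5 stall=2 (RAW on I2.r1 (WB@7)) EX@8 MEM@9 WB@10
I4 sub r1 <- r1,r1: IF@5 ID@8 stall=0 (-) EX@9 MEM@10 WB@11
I5 add r1 <- r3,r5: IF@8 ID@9 stall=0 (-) EX@10 MEM@11 WB@12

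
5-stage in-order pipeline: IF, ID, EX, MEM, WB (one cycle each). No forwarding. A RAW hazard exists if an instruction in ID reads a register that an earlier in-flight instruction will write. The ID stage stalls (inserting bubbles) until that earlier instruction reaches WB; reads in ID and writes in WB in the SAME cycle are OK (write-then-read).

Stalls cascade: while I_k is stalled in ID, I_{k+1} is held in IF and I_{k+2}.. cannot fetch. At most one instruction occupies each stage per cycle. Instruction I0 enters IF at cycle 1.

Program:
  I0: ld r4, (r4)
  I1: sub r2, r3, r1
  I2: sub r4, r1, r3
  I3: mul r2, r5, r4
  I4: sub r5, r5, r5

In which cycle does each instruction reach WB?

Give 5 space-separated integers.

I0 ld r4 <- r4: IF@1 ID@2 stall=0 (-) EX@3 MEM@4 WB@5
I1 sub r2 <- r3,r1: IF@2 ID@3 stall=0 (-) EX@4 MEM@5 WB@6
I2 sub r4 <- r1,r3: IF@3 ID@4 stall=0 (-) EX@5 MEM@6 WB@7
I3 mul r2 <- r5,r4: IF@4 ID@5 stall=2 (RAW on I2.r4 (WB@7)) EX@8 MEM@9 WB@10
I4 sub r5 <- r5,r5: IF@5 ID@8 stall=0 (-) EX@9 MEM@10 WB@11

Answer: 5 6 7 10 11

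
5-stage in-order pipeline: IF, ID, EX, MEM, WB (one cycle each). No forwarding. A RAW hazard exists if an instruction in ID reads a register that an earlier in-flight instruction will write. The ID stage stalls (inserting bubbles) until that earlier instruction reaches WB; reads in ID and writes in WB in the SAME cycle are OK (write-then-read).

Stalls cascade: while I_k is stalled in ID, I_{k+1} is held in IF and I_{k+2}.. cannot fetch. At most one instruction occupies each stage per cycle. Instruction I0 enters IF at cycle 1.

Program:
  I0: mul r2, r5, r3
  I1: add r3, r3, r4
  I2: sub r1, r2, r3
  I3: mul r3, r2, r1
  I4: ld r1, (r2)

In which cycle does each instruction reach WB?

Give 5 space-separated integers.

Answer: 5 6 9 12 13

Derivation:
I0 mul r2 <- r5,r3: IF@1 ID@2 stall=0 (-) EX@3 MEM@4 WB@5
I1 add r3 <- r3,r4: IF@2 ID@3 stall=0 (-) EX@4 MEM@5 WB@6
I2 sub r1 <- r2,r3: IF@3 ID@4 stall=2 (RAW on I1.r3 (WB@6)) EX@7 MEM@8 WB@9
I3 mul r3 <- r2,r1: IF@4 ID@7 stall=2 (RAW on I2.r1 (WB@9)) EX@10 MEM@11 WB@12
I4 ld r1 <- r2: IF@7 ID@10 stall=0 (-) EX@11 MEM@12 WB@13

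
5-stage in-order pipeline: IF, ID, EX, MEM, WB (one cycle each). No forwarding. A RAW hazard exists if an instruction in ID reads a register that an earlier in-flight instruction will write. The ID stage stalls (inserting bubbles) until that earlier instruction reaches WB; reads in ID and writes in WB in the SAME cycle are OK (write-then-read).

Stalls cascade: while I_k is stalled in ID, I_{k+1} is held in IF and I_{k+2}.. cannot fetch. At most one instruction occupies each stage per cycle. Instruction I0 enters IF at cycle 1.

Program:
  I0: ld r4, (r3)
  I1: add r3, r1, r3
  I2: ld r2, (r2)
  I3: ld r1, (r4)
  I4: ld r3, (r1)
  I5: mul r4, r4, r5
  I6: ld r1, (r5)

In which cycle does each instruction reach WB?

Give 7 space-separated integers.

Answer: 5 6 7 8 11 12 13

Derivation:
I0 ld r4 <- r3: IF@1 ID@2 stall=0 (-) EX@3 MEM@4 WB@5
I1 add r3 <- r1,r3: IF@2 ID@3 stall=0 (-) EX@4 MEM@5 WB@6
I2 ld r2 <- r2: IF@3 ID@4 stall=0 (-) EX@5 MEM@6 WB@7
I3 ld r1 <- r4: IF@4 ID@5 stall=0 (-) EX@6 MEM@7 WB@8
I4 ld r3 <- r1: IF@5 ID@6 stall=2 (RAW on I3.r1 (WB@8)) EX@9 MEM@10 WB@11
I5 mul r4 <- r4,r5: IF@6 ID@9 stall=0 (-) EX@10 MEM@11 WB@12
I6 ld r1 <- r5: IF@9 ID@10 stall=0 (-) EX@11 MEM@12 WB@13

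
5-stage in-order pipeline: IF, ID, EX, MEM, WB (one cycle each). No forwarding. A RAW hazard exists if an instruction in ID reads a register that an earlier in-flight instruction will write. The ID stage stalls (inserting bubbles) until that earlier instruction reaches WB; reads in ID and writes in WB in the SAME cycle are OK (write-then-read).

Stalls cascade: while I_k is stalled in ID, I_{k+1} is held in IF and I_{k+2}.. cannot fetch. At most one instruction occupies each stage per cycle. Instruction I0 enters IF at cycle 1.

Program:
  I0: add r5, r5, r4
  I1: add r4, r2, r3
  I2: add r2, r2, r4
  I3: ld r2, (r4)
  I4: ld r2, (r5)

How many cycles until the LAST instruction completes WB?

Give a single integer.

I0 add r5 <- r5,r4: IF@1 ID@2 stall=0 (-) EX@3 MEM@4 WB@5
I1 add r4 <- r2,r3: IF@2 ID@3 stall=0 (-) EX@4 MEM@5 WB@6
I2 add r2 <- r2,r4: IF@3 ID@4 stall=2 (RAW on I1.r4 (WB@6)) EX@7 MEM@8 WB@9
I3 ld r2 <- r4: IF@4 ID@7 stall=0 (-) EX@8 MEM@9 WB@10
I4 ld r2 <- r5: IF@7 ID@8 stall=0 (-) EX@9 MEM@10 WB@11

Answer: 11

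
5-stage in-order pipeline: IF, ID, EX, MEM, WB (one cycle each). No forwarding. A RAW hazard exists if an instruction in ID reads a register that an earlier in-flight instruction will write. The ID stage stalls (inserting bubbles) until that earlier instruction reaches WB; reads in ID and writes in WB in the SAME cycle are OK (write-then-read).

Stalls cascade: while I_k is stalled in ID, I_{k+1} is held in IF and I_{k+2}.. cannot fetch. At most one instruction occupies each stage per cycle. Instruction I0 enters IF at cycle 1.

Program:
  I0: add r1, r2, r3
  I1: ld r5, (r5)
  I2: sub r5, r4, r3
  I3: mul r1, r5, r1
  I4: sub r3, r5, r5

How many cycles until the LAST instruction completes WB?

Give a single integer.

Answer: 11

Derivation:
I0 add r1 <- r2,r3: IF@1 ID@2 stall=0 (-) EX@3 MEM@4 WB@5
I1 ld r5 <- r5: IF@2 ID@3 stall=0 (-) EX@4 MEM@5 WB@6
I2 sub r5 <- r4,r3: IF@3 ID@4 stall=0 (-) EX@5 MEM@6 WB@7
I3 mul r1 <- r5,r1: IF@4 ID@5 stall=2 (RAW on I2.r5 (WB@7)) EX@8 MEM@9 WB@10
I4 sub r3 <- r5,r5: IF@5 ID@8 stall=0 (-) EX@9 MEM@10 WB@11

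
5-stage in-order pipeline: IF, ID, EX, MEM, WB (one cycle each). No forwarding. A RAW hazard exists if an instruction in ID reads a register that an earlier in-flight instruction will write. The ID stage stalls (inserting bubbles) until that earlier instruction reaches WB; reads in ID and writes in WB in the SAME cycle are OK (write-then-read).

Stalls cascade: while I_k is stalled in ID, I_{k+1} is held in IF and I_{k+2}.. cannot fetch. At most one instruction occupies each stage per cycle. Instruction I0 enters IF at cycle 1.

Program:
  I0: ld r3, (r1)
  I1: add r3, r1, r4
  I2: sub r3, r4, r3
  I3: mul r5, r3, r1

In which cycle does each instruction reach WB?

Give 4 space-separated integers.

I0 ld r3 <- r1: IF@1 ID@2 stall=0 (-) EX@3 MEM@4 WB@5
I1 add r3 <- r1,r4: IF@2 ID@3 stall=0 (-) EX@4 MEM@5 WB@6
I2 sub r3 <- r4,r3: IF@3 ID@4 stall=2 (RAW on I1.r3 (WB@6)) EX@7 MEM@8 WB@9
I3 mul r5 <- r3,r1: IF@4 ID@7 stall=2 (RAW on I2.r3 (WB@9)) EX@10 MEM@11 WB@12

Answer: 5 6 9 12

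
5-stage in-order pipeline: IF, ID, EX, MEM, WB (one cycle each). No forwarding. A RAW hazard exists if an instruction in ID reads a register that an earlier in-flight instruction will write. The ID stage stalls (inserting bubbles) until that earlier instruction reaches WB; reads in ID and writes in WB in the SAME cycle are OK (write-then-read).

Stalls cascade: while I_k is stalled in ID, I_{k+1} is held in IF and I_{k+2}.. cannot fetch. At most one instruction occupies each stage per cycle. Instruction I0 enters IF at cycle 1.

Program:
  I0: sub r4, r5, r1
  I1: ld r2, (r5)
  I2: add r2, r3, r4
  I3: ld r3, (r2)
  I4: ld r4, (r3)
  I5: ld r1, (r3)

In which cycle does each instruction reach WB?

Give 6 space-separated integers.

Answer: 5 6 8 11 14 15

Derivation:
I0 sub r4 <- r5,r1: IF@1 ID@2 stall=0 (-) EX@3 MEM@4 WB@5
I1 ld r2 <- r5: IF@2 ID@3 stall=0 (-) EX@4 MEM@5 WB@6
I2 add r2 <- r3,r4: IF@3 ID@4 stall=1 (RAW on I0.r4 (WB@5)) EX@6 MEM@7 WB@8
I3 ld r3 <- r2: IF@4 ID@6 stall=2 (RAW on I2.r2 (WB@8)) EX@9 MEM@10 WB@11
I4 ld r4 <- r3: IF@6 ID@9 stall=2 (RAW on I3.r3 (WB@11)) EX@12 MEM@13 WB@14
I5 ld r1 <- r3: IF@9 ID@12 stall=0 (-) EX@13 MEM@14 WB@15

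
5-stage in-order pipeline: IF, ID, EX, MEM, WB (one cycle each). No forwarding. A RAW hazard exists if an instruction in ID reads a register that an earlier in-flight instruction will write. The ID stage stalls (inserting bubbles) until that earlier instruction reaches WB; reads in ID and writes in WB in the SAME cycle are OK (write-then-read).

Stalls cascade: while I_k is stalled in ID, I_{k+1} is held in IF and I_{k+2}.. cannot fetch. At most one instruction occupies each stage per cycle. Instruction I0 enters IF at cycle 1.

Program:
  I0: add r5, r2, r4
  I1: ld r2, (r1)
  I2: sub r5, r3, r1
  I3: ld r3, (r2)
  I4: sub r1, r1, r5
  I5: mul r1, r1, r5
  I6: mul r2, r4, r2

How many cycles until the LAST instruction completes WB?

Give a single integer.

Answer: 14

Derivation:
I0 add r5 <- r2,r4: IF@1 ID@2 stall=0 (-) EX@3 MEM@4 WB@5
I1 ld r2 <- r1: IF@2 ID@3 stall=0 (-) EX@4 MEM@5 WB@6
I2 sub r5 <- r3,r1: IF@3 ID@4 stall=0 (-) EX@5 MEM@6 WB@7
I3 ld r3 <- r2: IF@4 ID@5 stall=1 (RAW on I1.r2 (WB@6)) EX@7 MEM@8 WB@9
I4 sub r1 <- r1,r5: IF@5 ID@7 stall=0 (-) EX@8 MEM@9 WB@10
I5 mul r1 <- r1,r5: IF@7 ID@8 stall=2 (RAW on I4.r1 (WB@10)) EX@11 MEM@12 WB@13
I6 mul r2 <- r4,r2: IF@8 ID@11 stall=0 (-) EX@12 MEM@13 WB@14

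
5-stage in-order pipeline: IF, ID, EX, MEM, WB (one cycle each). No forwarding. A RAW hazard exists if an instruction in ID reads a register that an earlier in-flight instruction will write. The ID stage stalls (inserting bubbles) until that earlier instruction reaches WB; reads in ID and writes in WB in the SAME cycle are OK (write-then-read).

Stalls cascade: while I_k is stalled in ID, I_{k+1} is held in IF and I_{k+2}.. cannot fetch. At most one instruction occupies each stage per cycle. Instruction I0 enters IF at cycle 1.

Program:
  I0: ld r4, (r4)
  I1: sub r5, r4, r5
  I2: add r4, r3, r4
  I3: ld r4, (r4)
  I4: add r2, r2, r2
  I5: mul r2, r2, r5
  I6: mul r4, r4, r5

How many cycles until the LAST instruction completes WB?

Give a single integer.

I0 ld r4 <- r4: IF@1 ID@2 stall=0 (-) EX@3 MEM@4 WB@5
I1 sub r5 <- r4,r5: IF@2 ID@3 stall=2 (RAW on I0.r4 (WB@5)) EX@6 MEM@7 WB@8
I2 add r4 <- r3,r4: IF@3 ID@6 stall=0 (-) EX@7 MEM@8 WB@9
I3 ld r4 <- r4: IF@6 ID@7 stall=2 (RAW on I2.r4 (WB@9)) EX@10 MEM@11 WB@12
I4 add r2 <- r2,r2: IF@7 ID@10 stall=0 (-) EX@11 MEM@12 WB@13
I5 mul r2 <- r2,r5: IF@10 ID@11 stall=2 (RAW on I4.r2 (WB@13)) EX@14 MEM@15 WB@16
I6 mul r4 <- r4,r5: IF@11 ID@14 stall=0 (-) EX@15 MEM@16 WB@17

Answer: 17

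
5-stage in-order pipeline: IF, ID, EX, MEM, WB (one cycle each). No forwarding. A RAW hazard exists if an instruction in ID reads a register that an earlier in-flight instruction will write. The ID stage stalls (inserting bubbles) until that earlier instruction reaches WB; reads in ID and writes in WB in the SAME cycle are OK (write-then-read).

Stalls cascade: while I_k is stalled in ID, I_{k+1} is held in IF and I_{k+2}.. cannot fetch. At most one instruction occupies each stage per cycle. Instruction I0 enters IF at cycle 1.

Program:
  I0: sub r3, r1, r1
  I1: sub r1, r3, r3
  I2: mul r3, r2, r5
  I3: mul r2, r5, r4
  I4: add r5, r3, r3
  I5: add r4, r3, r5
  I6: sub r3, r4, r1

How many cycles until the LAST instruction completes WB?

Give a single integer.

I0 sub r3 <- r1,r1: IF@1 ID@2 stall=0 (-) EX@3 MEM@4 WB@5
I1 sub r1 <- r3,r3: IF@2 ID@3 stall=2 (RAW on I0.r3 (WB@5)) EX@6 MEM@7 WB@8
I2 mul r3 <- r2,r5: IF@3 ID@6 stall=0 (-) EX@7 MEM@8 WB@9
I3 mul r2 <- r5,r4: IF@6 ID@7 stall=0 (-) EX@8 MEM@9 WB@10
I4 add r5 <- r3,r3: IF@7 ID@8 stall=1 (RAW on I2.r3 (WB@9)) EX@10 MEM@11 WB@12
I5 add r4 <- r3,r5: IF@8 ID@10 stall=2 (RAW on I4.r5 (WB@12)) EX@13 MEM@14 WB@15
I6 sub r3 <- r4,r1: IF@10 ID@13 stall=2 (RAW on I5.r4 (WB@15)) EX@16 MEM@17 WB@18

Answer: 18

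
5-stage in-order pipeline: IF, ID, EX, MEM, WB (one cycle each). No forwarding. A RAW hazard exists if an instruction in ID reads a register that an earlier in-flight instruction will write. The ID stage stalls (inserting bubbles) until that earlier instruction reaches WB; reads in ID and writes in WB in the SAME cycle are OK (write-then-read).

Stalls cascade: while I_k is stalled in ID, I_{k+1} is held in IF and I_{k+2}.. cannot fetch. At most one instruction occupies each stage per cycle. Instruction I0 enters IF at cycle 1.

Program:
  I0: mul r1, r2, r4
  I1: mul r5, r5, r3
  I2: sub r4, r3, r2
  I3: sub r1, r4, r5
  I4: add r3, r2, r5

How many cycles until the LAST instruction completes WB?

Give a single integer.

I0 mul r1 <- r2,r4: IF@1 ID@2 stall=0 (-) EX@3 MEM@4 WB@5
I1 mul r5 <- r5,r3: IF@2 ID@3 stall=0 (-) EX@4 MEM@5 WB@6
I2 sub r4 <- r3,r2: IF@3 ID@4 stall=0 (-) EX@5 MEM@6 WB@7
I3 sub r1 <- r4,r5: IF@4 ID@5 stall=2 (RAW on I2.r4 (WB@7)) EX@8 MEM@9 WB@10
I4 add r3 <- r2,r5: IF@5 ID@8 stall=0 (-) EX@9 MEM@10 WB@11

Answer: 11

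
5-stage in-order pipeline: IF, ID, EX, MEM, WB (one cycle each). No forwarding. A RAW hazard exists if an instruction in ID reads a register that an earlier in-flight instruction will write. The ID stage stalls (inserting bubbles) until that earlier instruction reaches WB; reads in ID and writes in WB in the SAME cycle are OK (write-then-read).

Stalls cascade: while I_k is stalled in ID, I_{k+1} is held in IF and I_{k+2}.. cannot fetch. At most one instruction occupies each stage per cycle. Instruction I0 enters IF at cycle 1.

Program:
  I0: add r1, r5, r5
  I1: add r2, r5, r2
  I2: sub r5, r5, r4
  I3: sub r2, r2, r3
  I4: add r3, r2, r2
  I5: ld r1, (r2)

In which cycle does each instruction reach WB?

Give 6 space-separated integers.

Answer: 5 6 7 9 12 13

Derivation:
I0 add r1 <- r5,r5: IF@1 ID@2 stall=0 (-) EX@3 MEM@4 WB@5
I1 add r2 <- r5,r2: IF@2 ID@3 stall=0 (-) EX@4 MEM@5 WB@6
I2 sub r5 <- r5,r4: IF@3 ID@4 stall=0 (-) EX@5 MEM@6 WB@7
I3 sub r2 <- r2,r3: IF@4 ID@5 stall=1 (RAW on I1.r2 (WB@6)) EX@7 MEM@8 WB@9
I4 add r3 <- r2,r2: IF@5 ID@7 stall=2 (RAW on I3.r2 (WB@9)) EX@10 MEM@11 WB@12
I5 ld r1 <- r2: IF@7 ID@10 stall=0 (-) EX@11 MEM@12 WB@13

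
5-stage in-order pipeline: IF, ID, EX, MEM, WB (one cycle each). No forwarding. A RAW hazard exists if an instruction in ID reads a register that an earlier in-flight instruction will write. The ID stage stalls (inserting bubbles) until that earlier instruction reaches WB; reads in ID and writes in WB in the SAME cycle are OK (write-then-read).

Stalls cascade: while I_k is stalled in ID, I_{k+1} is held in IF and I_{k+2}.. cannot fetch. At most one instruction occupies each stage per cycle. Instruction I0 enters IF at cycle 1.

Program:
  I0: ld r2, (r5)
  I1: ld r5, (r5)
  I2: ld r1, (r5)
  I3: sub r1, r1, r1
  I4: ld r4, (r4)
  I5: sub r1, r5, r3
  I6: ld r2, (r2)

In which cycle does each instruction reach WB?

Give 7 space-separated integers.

Answer: 5 6 9 12 13 14 15

Derivation:
I0 ld r2 <- r5: IF@1 ID@2 stall=0 (-) EX@3 MEM@4 WB@5
I1 ld r5 <- r5: IF@2 ID@3 stall=0 (-) EX@4 MEM@5 WB@6
I2 ld r1 <- r5: IF@3 ID@4 stall=2 (RAW on I1.r5 (WB@6)) EX@7 MEM@8 WB@9
I3 sub r1 <- r1,r1: IF@4 ID@7 stall=2 (RAW on I2.r1 (WB@9)) EX@10 MEM@11 WB@12
I4 ld r4 <- r4: IF@7 ID@10 stall=0 (-) EX@11 MEM@12 WB@13
I5 sub r1 <- r5,r3: IF@10 ID@11 stall=0 (-) EX@12 MEM@13 WB@14
I6 ld r2 <- r2: IF@11 ID@12 stall=0 (-) EX@13 MEM@14 WB@15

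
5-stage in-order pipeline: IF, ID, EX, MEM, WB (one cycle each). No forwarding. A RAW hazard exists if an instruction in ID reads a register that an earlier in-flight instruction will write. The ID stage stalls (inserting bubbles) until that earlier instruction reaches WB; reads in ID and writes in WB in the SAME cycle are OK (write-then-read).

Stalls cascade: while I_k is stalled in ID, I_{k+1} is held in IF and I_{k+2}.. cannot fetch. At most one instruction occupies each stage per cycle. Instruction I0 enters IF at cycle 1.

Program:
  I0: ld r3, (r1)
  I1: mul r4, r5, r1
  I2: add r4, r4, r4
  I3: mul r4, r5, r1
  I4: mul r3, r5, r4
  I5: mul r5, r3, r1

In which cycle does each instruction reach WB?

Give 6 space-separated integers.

Answer: 5 6 9 10 13 16

Derivation:
I0 ld r3 <- r1: IF@1 ID@2 stall=0 (-) EX@3 MEM@4 WB@5
I1 mul r4 <- r5,r1: IF@2 ID@3 stall=0 (-) EX@4 MEM@5 WB@6
I2 add r4 <- r4,r4: IF@3 ID@4 stall=2 (RAW on I1.r4 (WB@6)) EX@7 MEM@8 WB@9
I3 mul r4 <- r5,r1: IF@4 ID@7 stall=0 (-) EX@8 MEM@9 WB@10
I4 mul r3 <- r5,r4: IF@7 ID@8 stall=2 (RAW on I3.r4 (WB@10)) EX@11 MEM@12 WB@13
I5 mul r5 <- r3,r1: IF@8 ID@11 stall=2 (RAW on I4.r3 (WB@13)) EX@14 MEM@15 WB@16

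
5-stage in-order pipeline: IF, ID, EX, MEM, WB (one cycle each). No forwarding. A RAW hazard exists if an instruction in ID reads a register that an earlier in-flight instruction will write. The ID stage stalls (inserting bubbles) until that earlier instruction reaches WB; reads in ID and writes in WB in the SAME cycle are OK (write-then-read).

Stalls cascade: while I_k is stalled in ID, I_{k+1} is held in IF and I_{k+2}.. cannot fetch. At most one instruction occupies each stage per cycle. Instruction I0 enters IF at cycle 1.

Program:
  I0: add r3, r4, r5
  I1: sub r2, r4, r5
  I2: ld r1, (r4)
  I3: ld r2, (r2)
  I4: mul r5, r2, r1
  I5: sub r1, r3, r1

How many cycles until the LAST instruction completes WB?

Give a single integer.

Answer: 13

Derivation:
I0 add r3 <- r4,r5: IF@1 ID@2 stall=0 (-) EX@3 MEM@4 WB@5
I1 sub r2 <- r4,r5: IF@2 ID@3 stall=0 (-) EX@4 MEM@5 WB@6
I2 ld r1 <- r4: IF@3 ID@4 stall=0 (-) EX@5 MEM@6 WB@7
I3 ld r2 <- r2: IF@4 ID@5 stall=1 (RAW on I1.r2 (WB@6)) EX@7 MEM@8 WB@9
I4 mul r5 <- r2,r1: IF@5 ID@7 stall=2 (RAW on I3.r2 (WB@9)) EX@10 MEM@11 WB@12
I5 sub r1 <- r3,r1: IF@7 ID@10 stall=0 (-) EX@11 MEM@12 WB@13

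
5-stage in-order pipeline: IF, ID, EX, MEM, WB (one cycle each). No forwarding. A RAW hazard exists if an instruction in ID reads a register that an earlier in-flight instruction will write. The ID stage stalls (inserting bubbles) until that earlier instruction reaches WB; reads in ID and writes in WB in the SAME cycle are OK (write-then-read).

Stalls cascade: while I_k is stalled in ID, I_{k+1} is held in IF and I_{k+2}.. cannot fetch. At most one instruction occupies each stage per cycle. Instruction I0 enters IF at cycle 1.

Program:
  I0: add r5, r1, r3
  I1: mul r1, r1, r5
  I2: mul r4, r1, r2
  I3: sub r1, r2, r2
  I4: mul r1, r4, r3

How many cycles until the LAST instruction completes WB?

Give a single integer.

Answer: 14

Derivation:
I0 add r5 <- r1,r3: IF@1 ID@2 stall=0 (-) EX@3 MEM@4 WB@5
I1 mul r1 <- r1,r5: IF@2 ID@3 stall=2 (RAW on I0.r5 (WB@5)) EX@6 MEM@7 WB@8
I2 mul r4 <- r1,r2: IF@3 ID@6 stall=2 (RAW on I1.r1 (WB@8)) EX@9 MEM@10 WB@11
I3 sub r1 <- r2,r2: IF@6 ID@9 stall=0 (-) EX@10 MEM@11 WB@12
I4 mul r1 <- r4,r3: IF@9 ID@10 stall=1 (RAW on I2.r4 (WB@11)) EX@12 MEM@13 WB@14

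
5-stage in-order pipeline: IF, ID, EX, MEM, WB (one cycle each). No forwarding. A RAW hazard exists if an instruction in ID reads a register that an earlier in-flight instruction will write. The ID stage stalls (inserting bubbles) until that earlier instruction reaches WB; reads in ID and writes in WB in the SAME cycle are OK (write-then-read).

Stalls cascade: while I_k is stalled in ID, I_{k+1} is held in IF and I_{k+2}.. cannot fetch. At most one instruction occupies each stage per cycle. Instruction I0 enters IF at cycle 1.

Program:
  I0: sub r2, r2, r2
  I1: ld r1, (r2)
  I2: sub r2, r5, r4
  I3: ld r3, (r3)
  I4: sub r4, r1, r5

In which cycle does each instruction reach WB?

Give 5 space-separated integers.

I0 sub r2 <- r2,r2: IF@1 ID@2 stall=0 (-) EX@3 MEM@4 WB@5
I1 ld r1 <- r2: IF@2 ID@3 stall=2 (RAW on I0.r2 (WB@5)) EX@6 MEM@7 WB@8
I2 sub r2 <- r5,r4: IF@3 ID@6 stall=0 (-) EX@7 MEM@8 WB@9
I3 ld r3 <- r3: IF@6 ID@7 stall=0 (-) EX@8 MEM@9 WB@10
I4 sub r4 <- r1,r5: IF@7 ID@8 stall=0 (-) EX@9 MEM@10 WB@11

Answer: 5 8 9 10 11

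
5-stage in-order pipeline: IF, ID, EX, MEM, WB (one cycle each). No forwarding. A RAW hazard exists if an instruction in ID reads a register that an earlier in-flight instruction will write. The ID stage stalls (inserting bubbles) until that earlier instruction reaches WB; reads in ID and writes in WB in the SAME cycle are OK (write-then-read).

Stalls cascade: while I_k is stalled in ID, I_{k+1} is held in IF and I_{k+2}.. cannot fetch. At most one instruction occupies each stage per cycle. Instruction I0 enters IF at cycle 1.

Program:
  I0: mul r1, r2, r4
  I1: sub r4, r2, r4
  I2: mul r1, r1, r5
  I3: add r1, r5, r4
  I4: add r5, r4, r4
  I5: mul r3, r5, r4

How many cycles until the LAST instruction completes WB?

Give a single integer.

Answer: 13

Derivation:
I0 mul r1 <- r2,r4: IF@1 ID@2 stall=0 (-) EX@3 MEM@4 WB@5
I1 sub r4 <- r2,r4: IF@2 ID@3 stall=0 (-) EX@4 MEM@5 WB@6
I2 mul r1 <- r1,r5: IF@3 ID@4 stall=1 (RAW on I0.r1 (WB@5)) EX@6 MEM@7 WB@8
I3 add r1 <- r5,r4: IF@4 ID@6 stall=0 (-) EX@7 MEM@8 WB@9
I4 add r5 <- r4,r4: IF@6 ID@7 stall=0 (-) EX@8 MEM@9 WB@10
I5 mul r3 <- r5,r4: IF@7 ID@8 stall=2 (RAW on I4.r5 (WB@10)) EX@11 MEM@12 WB@13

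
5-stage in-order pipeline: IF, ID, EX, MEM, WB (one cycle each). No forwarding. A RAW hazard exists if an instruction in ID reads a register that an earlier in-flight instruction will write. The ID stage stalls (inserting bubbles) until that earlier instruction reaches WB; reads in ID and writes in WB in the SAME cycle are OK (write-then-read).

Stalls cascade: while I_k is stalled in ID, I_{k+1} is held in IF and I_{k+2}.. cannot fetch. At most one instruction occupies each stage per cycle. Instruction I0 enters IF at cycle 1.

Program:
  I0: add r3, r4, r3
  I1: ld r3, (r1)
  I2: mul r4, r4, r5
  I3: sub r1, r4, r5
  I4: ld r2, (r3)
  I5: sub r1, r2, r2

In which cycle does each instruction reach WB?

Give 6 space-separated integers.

I0 add r3 <- r4,r3: IF@1 ID@2 stall=0 (-) EX@3 MEM@4 WB@5
I1 ld r3 <- r1: IF@2 ID@3 stall=0 (-) EX@4 MEM@5 WB@6
I2 mul r4 <- r4,r5: IF@3 ID@4 stall=0 (-) EX@5 MEM@6 WB@7
I3 sub r1 <- r4,r5: IF@4 ID@5 stall=2 (RAW on I2.r4 (WB@7)) EX@8 MEM@9 WB@10
I4 ld r2 <- r3: IF@5 ID@8 stall=0 (-) EX@9 MEM@10 WB@11
I5 sub r1 <- r2,r2: IF@8 ID@9 stall=2 (RAW on I4.r2 (WB@11)) EX@12 MEM@13 WB@14

Answer: 5 6 7 10 11 14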